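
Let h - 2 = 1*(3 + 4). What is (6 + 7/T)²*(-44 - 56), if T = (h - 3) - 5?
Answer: -16900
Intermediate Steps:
h = 9 (h = 2 + 1*(3 + 4) = 2 + 1*7 = 2 + 7 = 9)
T = 1 (T = (9 - 3) - 5 = 6 - 5 = 1)
(6 + 7/T)²*(-44 - 56) = (6 + 7/1)²*(-44 - 56) = (6 + 7*1)²*(-100) = (6 + 7)²*(-100) = 13²*(-100) = 169*(-100) = -16900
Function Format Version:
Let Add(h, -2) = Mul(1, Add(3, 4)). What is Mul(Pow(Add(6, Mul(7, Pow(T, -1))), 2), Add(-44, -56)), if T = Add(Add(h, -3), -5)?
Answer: -16900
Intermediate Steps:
h = 9 (h = Add(2, Mul(1, Add(3, 4))) = Add(2, Mul(1, 7)) = Add(2, 7) = 9)
T = 1 (T = Add(Add(9, -3), -5) = Add(6, -5) = 1)
Mul(Pow(Add(6, Mul(7, Pow(T, -1))), 2), Add(-44, -56)) = Mul(Pow(Add(6, Mul(7, Pow(1, -1))), 2), Add(-44, -56)) = Mul(Pow(Add(6, Mul(7, 1)), 2), -100) = Mul(Pow(Add(6, 7), 2), -100) = Mul(Pow(13, 2), -100) = Mul(169, -100) = -16900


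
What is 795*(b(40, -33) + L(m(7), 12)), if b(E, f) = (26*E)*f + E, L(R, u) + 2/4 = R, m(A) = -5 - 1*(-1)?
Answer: -54512355/2 ≈ -2.7256e+7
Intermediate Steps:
m(A) = -4 (m(A) = -5 + 1 = -4)
L(R, u) = -1/2 + R
b(E, f) = E + 26*E*f (b(E, f) = 26*E*f + E = E + 26*E*f)
795*(b(40, -33) + L(m(7), 12)) = 795*(40*(1 + 26*(-33)) + (-1/2 - 4)) = 795*(40*(1 - 858) - 9/2) = 795*(40*(-857) - 9/2) = 795*(-34280 - 9/2) = 795*(-68569/2) = -54512355/2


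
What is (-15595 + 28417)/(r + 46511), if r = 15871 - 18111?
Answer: 4274/14757 ≈ 0.28963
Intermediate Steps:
r = -2240
(-15595 + 28417)/(r + 46511) = (-15595 + 28417)/(-2240 + 46511) = 12822/44271 = 12822*(1/44271) = 4274/14757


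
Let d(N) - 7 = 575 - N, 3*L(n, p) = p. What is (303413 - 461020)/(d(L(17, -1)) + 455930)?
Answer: -27813/80561 ≈ -0.34524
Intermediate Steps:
L(n, p) = p/3
d(N) = 582 - N (d(N) = 7 + (575 - N) = 582 - N)
(303413 - 461020)/(d(L(17, -1)) + 455930) = (303413 - 461020)/((582 - (-1)/3) + 455930) = -157607/((582 - 1*(-1/3)) + 455930) = -157607/((582 + 1/3) + 455930) = -157607/(1747/3 + 455930) = -157607/1369537/3 = -157607*3/1369537 = -27813/80561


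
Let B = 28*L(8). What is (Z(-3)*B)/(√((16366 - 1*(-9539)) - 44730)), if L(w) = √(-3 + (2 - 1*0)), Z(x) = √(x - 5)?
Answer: 56*I*√1506/3765 ≈ 0.57721*I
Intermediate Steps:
Z(x) = √(-5 + x)
L(w) = I (L(w) = √(-3 + (2 + 0)) = √(-3 + 2) = √(-1) = I)
B = 28*I ≈ 28.0*I
(Z(-3)*B)/(√((16366 - 1*(-9539)) - 44730)) = (√(-5 - 3)*(28*I))/(√((16366 - 1*(-9539)) - 44730)) = (√(-8)*(28*I))/(√((16366 + 9539) - 44730)) = ((2*I*√2)*(28*I))/(√(25905 - 44730)) = (-56*√2)/(√(-18825)) = (-56*√2)/((5*I*√753)) = (-56*√2)*(-I*√753/3765) = 56*I*√1506/3765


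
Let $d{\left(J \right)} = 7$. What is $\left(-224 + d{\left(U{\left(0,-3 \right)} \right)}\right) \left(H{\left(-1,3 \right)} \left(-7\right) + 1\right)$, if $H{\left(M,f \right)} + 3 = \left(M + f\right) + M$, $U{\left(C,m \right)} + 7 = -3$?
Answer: $-3255$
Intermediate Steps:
$U{\left(C,m \right)} = -10$ ($U{\left(C,m \right)} = -7 - 3 = -10$)
$H{\left(M,f \right)} = -3 + f + 2 M$ ($H{\left(M,f \right)} = -3 + \left(\left(M + f\right) + M\right) = -3 + \left(f + 2 M\right) = -3 + f + 2 M$)
$\left(-224 + d{\left(U{\left(0,-3 \right)} \right)}\right) \left(H{\left(-1,3 \right)} \left(-7\right) + 1\right) = \left(-224 + 7\right) \left(\left(-3 + 3 + 2 \left(-1\right)\right) \left(-7\right) + 1\right) = - 217 \left(\left(-3 + 3 - 2\right) \left(-7\right) + 1\right) = - 217 \left(\left(-2\right) \left(-7\right) + 1\right) = - 217 \left(14 + 1\right) = \left(-217\right) 15 = -3255$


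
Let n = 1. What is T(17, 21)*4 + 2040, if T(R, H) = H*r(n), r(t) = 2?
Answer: 2208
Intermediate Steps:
T(R, H) = 2*H (T(R, H) = H*2 = 2*H)
T(17, 21)*4 + 2040 = (2*21)*4 + 2040 = 42*4 + 2040 = 168 + 2040 = 2208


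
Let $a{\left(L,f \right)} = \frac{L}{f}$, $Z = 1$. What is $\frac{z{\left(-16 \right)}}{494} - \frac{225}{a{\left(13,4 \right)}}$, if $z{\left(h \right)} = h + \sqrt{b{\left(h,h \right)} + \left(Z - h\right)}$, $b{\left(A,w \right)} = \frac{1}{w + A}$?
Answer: $- \frac{1316}{19} + \frac{\sqrt{1086}}{3952} \approx -69.255$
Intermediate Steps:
$b{\left(A,w \right)} = \frac{1}{A + w}$
$z{\left(h \right)} = h + \sqrt{1 + \frac{1}{2 h} - h}$ ($z{\left(h \right)} = h + \sqrt{\frac{1}{h + h} - \left(-1 + h\right)} = h + \sqrt{\frac{1}{2 h} - \left(-1 + h\right)} = h + \sqrt{1 + \frac{1}{2 h} - h}$)
$\frac{z{\left(-16 \right)}}{494} - \frac{225}{a{\left(13,4 \right)}} = \frac{-16 + \frac{\sqrt{4 - -64 + \frac{2}{-16}}}{2}}{494} - \frac{225}{13 \cdot \frac{1}{4}} = \left(-16 + \frac{\sqrt{4 + 64 + 2 \left(- \frac{1}{16}\right)}}{2}\right) \frac{1}{494} - \frac{225}{13 \cdot \frac{1}{4}} = \left(-16 + \frac{\sqrt{4 + 64 - \frac{1}{8}}}{2}\right) \frac{1}{494} - \frac{225}{\frac{13}{4}} = \left(-16 + \frac{\sqrt{\frac{543}{8}}}{2}\right) \frac{1}{494} - \frac{900}{13} = \left(-16 + \frac{\frac{1}{4} \sqrt{1086}}{2}\right) \frac{1}{494} - \frac{900}{13} = \left(-16 + \frac{\sqrt{1086}}{8}\right) \frac{1}{494} - \frac{900}{13} = \left(- \frac{8}{247} + \frac{\sqrt{1086}}{3952}\right) - \frac{900}{13} = - \frac{1316}{19} + \frac{\sqrt{1086}}{3952}$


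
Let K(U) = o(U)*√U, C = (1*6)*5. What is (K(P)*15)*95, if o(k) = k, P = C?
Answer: 42750*√30 ≈ 2.3415e+5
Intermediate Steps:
C = 30 (C = 6*5 = 30)
P = 30
K(U) = U^(3/2) (K(U) = U*√U = U^(3/2))
(K(P)*15)*95 = (30^(3/2)*15)*95 = ((30*√30)*15)*95 = (450*√30)*95 = 42750*√30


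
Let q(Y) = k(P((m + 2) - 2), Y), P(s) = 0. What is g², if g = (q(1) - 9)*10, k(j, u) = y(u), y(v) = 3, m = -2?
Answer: 3600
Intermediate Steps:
k(j, u) = 3
q(Y) = 3
g = -60 (g = (3 - 9)*10 = -6*10 = -60)
g² = (-60)² = 3600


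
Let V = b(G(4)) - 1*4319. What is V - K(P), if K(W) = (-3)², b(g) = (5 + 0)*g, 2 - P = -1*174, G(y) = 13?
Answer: -4263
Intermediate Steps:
P = 176 (P = 2 - (-1)*174 = 2 - 1*(-174) = 2 + 174 = 176)
b(g) = 5*g
K(W) = 9
V = -4254 (V = 5*13 - 1*4319 = 65 - 4319 = -4254)
V - K(P) = -4254 - 1*9 = -4254 - 9 = -4263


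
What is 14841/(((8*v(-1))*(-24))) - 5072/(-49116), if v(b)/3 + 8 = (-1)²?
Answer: 20816135/5500992 ≈ 3.7841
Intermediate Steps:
v(b) = -21 (v(b) = -24 + 3*(-1)² = -24 + 3*1 = -24 + 3 = -21)
14841/(((8*v(-1))*(-24))) - 5072/(-49116) = 14841/(((8*(-21))*(-24))) - 5072/(-49116) = 14841/((-168*(-24))) - 5072*(-1/49116) = 14841/4032 + 1268/12279 = 14841*(1/4032) + 1268/12279 = 1649/448 + 1268/12279 = 20816135/5500992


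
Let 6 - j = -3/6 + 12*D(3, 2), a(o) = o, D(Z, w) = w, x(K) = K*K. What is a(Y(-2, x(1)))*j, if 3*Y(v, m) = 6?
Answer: -35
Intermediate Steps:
x(K) = K²
Y(v, m) = 2 (Y(v, m) = (⅓)*6 = 2)
j = -35/2 (j = 6 - (-3/6 + 12*2) = 6 - (-3*⅙ + 24) = 6 - (-½ + 24) = 6 - 1*47/2 = 6 - 47/2 = -35/2 ≈ -17.500)
a(Y(-2, x(1)))*j = 2*(-35/2) = -35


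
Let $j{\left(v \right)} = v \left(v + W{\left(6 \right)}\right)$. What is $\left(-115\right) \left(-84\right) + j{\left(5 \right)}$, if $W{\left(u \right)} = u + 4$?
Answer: $9735$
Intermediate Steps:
$W{\left(u \right)} = 4 + u$
$j{\left(v \right)} = v \left(10 + v\right)$ ($j{\left(v \right)} = v \left(v + \left(4 + 6\right)\right) = v \left(v + 10\right) = v \left(10 + v\right)$)
$\left(-115\right) \left(-84\right) + j{\left(5 \right)} = \left(-115\right) \left(-84\right) + 5 \left(10 + 5\right) = 9660 + 5 \cdot 15 = 9660 + 75 = 9735$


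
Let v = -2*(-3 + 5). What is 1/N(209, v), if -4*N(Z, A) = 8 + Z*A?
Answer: 1/207 ≈ 0.0048309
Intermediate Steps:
v = -4 (v = -2*2 = -4)
N(Z, A) = -2 - A*Z/4 (N(Z, A) = -(8 + Z*A)/4 = -(8 + A*Z)/4 = -2 - A*Z/4)
1/N(209, v) = 1/(-2 - ¼*(-4)*209) = 1/(-2 + 209) = 1/207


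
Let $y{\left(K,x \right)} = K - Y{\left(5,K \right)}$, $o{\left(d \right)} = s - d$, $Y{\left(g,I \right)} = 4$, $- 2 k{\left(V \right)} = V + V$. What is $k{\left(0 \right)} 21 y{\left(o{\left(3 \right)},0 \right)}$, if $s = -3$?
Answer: $0$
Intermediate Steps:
$k{\left(V \right)} = - V$ ($k{\left(V \right)} = - \frac{V + V}{2} = - \frac{2 V}{2} = - V$)
$o{\left(d \right)} = -3 - d$
$y{\left(K,x \right)} = -4 + K$ ($y{\left(K,x \right)} = K - 4 = -4 + K$)
$k{\left(0 \right)} 21 y{\left(o{\left(3 \right)},0 \right)} = \left(-1\right) 0 \cdot 21 \left(-4 - 6\right) = 0 \cdot 21 \left(-4 - 6\right) = 0 \left(-4 - 6\right) = 0 \left(-10\right) = 0$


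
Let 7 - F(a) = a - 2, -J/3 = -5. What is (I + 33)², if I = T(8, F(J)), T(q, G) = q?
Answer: 1681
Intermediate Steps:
J = 15 (J = -3*(-5) = 15)
F(a) = 9 - a (F(a) = 7 - (a - 2) = 7 - (-2 + a) = 7 + (2 - a) = 9 - a)
I = 8
(I + 33)² = (8 + 33)² = 41² = 1681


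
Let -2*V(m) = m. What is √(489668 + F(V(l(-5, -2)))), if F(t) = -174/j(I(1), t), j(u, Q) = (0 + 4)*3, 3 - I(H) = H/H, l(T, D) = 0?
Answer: √1958614/2 ≈ 699.75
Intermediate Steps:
I(H) = 2 (I(H) = 3 - H/H = 3 - 1*1 = 3 - 1 = 2)
V(m) = -m/2
j(u, Q) = 12 (j(u, Q) = 4*3 = 12)
F(t) = -29/2 (F(t) = -174/12 = -174*1/12 = -29/2)
√(489668 + F(V(l(-5, -2)))) = √(489668 - 29/2) = √(979307/2) = √1958614/2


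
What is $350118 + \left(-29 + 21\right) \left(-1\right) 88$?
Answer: $350822$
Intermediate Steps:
$350118 + \left(-29 + 21\right) \left(-1\right) 88 = 350118 + \left(-8\right) \left(-1\right) 88 = 350118 + 8 \cdot 88 = 350118 + 704 = 350822$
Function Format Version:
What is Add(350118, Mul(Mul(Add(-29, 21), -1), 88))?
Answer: 350822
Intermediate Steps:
Add(350118, Mul(Mul(Add(-29, 21), -1), 88)) = Add(350118, Mul(Mul(-8, -1), 88)) = Add(350118, Mul(8, 88)) = Add(350118, 704) = 350822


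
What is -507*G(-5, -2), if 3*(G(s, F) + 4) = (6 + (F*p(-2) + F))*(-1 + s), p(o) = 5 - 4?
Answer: 4056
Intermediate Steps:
p(o) = 1
G(s, F) = -4 + (-1 + s)*(6 + 2*F)/3 (G(s, F) = -4 + ((6 + (F*1 + F))*(-1 + s))/3 = -4 + ((6 + (F + F))*(-1 + s))/3 = -4 + ((6 + 2*F)*(-1 + s))/3 = -4 + ((-1 + s)*(6 + 2*F))/3 = -4 + (-1 + s)*(6 + 2*F)/3)
-507*G(-5, -2) = -507*(-6 + 2*(-5) - ⅔*(-2) + (⅔)*(-2)*(-5)) = -507*(-6 - 10 + 4/3 + 20/3) = -507*(-8) = 4056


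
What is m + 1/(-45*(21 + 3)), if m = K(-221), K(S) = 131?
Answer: 141479/1080 ≈ 131.00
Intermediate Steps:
m = 131
m + 1/(-45*(21 + 3)) = 131 + 1/(-45*(21 + 3)) = 131 + 1/(-45*24) = 131 + 1/(-1080) = 131 - 1/1080 = 141479/1080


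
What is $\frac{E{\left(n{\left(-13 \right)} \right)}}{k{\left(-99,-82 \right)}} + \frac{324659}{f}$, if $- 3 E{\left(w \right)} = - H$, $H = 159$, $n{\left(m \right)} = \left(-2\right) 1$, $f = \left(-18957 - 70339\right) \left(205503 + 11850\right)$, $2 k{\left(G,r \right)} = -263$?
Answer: $- \frac{2057413255045}{5104502167344} \approx -0.40306$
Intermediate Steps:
$k{\left(G,r \right)} = - \frac{263}{2}$ ($k{\left(G,r \right)} = \frac{1}{2} \left(-263\right) = - \frac{263}{2}$)
$f = -19408753488$ ($f = \left(-89296\right) 217353 = -19408753488$)
$n{\left(m \right)} = -2$
$E{\left(w \right)} = 53$ ($E{\left(w \right)} = - \frac{\left(-1\right) 159}{3} = \left(- \frac{1}{3}\right) \left(-159\right) = 53$)
$\frac{E{\left(n{\left(-13 \right)} \right)}}{k{\left(-99,-82 \right)}} + \frac{324659}{f} = \frac{53}{- \frac{263}{2}} + \frac{324659}{-19408753488} = 53 \left(- \frac{2}{263}\right) + 324659 \left(- \frac{1}{19408753488}\right) = - \frac{106}{263} - \frac{324659}{19408753488} = - \frac{2057413255045}{5104502167344}$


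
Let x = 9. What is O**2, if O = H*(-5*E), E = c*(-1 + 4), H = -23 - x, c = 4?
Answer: 3686400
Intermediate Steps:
H = -32 (H = -23 - 1*9 = -23 - 9 = -32)
E = 12 (E = 4*(-1 + 4) = 4*3 = 12)
O = 1920 (O = -(-160)*12 = -32*(-60) = 1920)
O**2 = 1920**2 = 3686400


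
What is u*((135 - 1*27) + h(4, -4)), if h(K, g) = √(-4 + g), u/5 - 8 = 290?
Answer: 160920 + 2980*I*√2 ≈ 1.6092e+5 + 4214.4*I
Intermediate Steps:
u = 1490 (u = 40 + 5*290 = 40 + 1450 = 1490)
u*((135 - 1*27) + h(4, -4)) = 1490*((135 - 1*27) + √(-4 - 4)) = 1490*((135 - 27) + √(-8)) = 1490*(108 + 2*I*√2) = 160920 + 2980*I*√2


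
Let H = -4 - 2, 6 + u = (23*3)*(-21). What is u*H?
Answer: 8730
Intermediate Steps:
u = -1455 (u = -6 + (23*3)*(-21) = -6 + 69*(-21) = -6 - 1449 = -1455)
H = -6
u*H = -1455*(-6) = 8730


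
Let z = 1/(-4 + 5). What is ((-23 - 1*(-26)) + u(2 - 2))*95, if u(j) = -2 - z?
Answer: 0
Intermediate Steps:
z = 1 (z = 1/1 = 1)
u(j) = -3 (u(j) = -2 - 1*1 = -2 - 1 = -3)
((-23 - 1*(-26)) + u(2 - 2))*95 = ((-23 - 1*(-26)) - 3)*95 = ((-23 + 26) - 3)*95 = (3 - 3)*95 = 0*95 = 0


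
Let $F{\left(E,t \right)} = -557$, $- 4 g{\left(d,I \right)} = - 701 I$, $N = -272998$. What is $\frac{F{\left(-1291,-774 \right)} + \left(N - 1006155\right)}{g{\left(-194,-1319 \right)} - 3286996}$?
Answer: $\frac{5118840}{14072603} \approx 0.36375$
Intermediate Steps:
$g{\left(d,I \right)} = \frac{701 I}{4}$ ($g{\left(d,I \right)} = - \frac{\left(-701\right) I}{4} = \frac{701 I}{4}$)
$\frac{F{\left(-1291,-774 \right)} + \left(N - 1006155\right)}{g{\left(-194,-1319 \right)} - 3286996} = \frac{-557 - 1279153}{\frac{701}{4} \left(-1319\right) - 3286996} = \frac{-557 - 1279153}{- \frac{924619}{4} - 3286996} = - \frac{1279710}{- \frac{14072603}{4}} = \left(-1279710\right) \left(- \frac{4}{14072603}\right) = \frac{5118840}{14072603}$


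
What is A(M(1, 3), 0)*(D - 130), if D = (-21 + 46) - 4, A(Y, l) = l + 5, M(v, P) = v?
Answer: -545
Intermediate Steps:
A(Y, l) = 5 + l
D = 21 (D = 25 - 4 = 21)
A(M(1, 3), 0)*(D - 130) = (5 + 0)*(21 - 130) = 5*(-109) = -545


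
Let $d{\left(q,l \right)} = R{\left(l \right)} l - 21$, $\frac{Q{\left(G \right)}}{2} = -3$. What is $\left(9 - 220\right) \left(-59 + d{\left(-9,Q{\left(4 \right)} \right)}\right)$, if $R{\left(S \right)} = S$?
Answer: $9284$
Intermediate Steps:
$Q{\left(G \right)} = -6$ ($Q{\left(G \right)} = 2 \left(-3\right) = -6$)
$d{\left(q,l \right)} = -21 + l^{2}$ ($d{\left(q,l \right)} = l l - 21 = l^{2} - 21 = -21 + l^{2}$)
$\left(9 - 220\right) \left(-59 + d{\left(-9,Q{\left(4 \right)} \right)}\right) = \left(9 - 220\right) \left(-59 - \left(21 - \left(-6\right)^{2}\right)\right) = \left(9 - 220\right) \left(-59 + \left(-21 + 36\right)\right) = - 211 \left(-59 + 15\right) = \left(-211\right) \left(-44\right) = 9284$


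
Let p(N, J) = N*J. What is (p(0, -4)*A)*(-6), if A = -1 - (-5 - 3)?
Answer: 0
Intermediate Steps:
p(N, J) = J*N
A = 7 (A = -1 - 1*(-8) = -1 + 8 = 7)
(p(0, -4)*A)*(-6) = (-4*0*7)*(-6) = (0*7)*(-6) = 0*(-6) = 0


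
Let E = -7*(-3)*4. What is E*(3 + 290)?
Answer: 24612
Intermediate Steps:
E = 84 (E = 21*4 = 84)
E*(3 + 290) = 84*(3 + 290) = 84*293 = 24612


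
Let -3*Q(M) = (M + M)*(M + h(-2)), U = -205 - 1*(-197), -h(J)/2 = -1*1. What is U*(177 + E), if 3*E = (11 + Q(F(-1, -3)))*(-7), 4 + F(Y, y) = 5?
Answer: -1248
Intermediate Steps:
F(Y, y) = 1 (F(Y, y) = -4 + 5 = 1)
h(J) = 2 (h(J) = -(-2) = -2*(-1) = 2)
U = -8 (U = -205 + 197 = -8)
Q(M) = -2*M*(2 + M)/3 (Q(M) = -(M + M)*(M + 2)/3 = -2*M*(2 + M)/3)
E = -21 (E = ((11 - 2/3*1*(2 + 1))*(-7))/3 = ((11 - 2/3*1*3)*(-7))/3 = ((11 - 2)*(-7))/3 = (9*(-7))/3 = (1/3)*(-63) = -21)
U*(177 + E) = -8*(177 - 21) = -8*156 = -1248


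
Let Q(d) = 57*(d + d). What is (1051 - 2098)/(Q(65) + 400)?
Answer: -1047/7810 ≈ -0.13406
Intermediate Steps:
Q(d) = 114*d (Q(d) = 57*(2*d) = 114*d)
(1051 - 2098)/(Q(65) + 400) = (1051 - 2098)/(114*65 + 400) = -1047/(7410 + 400) = -1047/7810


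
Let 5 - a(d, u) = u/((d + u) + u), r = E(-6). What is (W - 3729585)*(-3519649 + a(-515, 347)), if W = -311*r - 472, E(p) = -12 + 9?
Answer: 2349410109228252/179 ≈ 1.3125e+13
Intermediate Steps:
E(p) = -3
r = -3
a(d, u) = 5 - u/(d + 2*u) (a(d, u) = 5 - u/((d + u) + u) = 5 - u/(d + 2*u))
W = 461 (W = -311*(-3) - 472 = 933 - 472 = 461)
(W - 3729585)*(-3519649 + a(-515, 347)) = (461 - 3729585)*(-3519649 + (5*(-515) + 9*347)/(-515 + 2*347)) = -3729124*(-3519649 + (-2575 + 3123)/(-515 + 694)) = -3729124*(-3519649 + 548/179) = -3729124*(-630016623/179) = 2349410109228252/179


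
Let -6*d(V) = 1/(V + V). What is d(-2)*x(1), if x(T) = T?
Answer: 1/24 ≈ 0.041667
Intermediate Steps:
d(V) = -1/(12*V) (d(V) = -1/(6*(V + V)) = -1/(2*V)/6 = -1/(12*V))
d(-2)*x(1) = -1/12/(-2)*1 = -1/12*(-1/2)*1 = (1/24)*1 = 1/24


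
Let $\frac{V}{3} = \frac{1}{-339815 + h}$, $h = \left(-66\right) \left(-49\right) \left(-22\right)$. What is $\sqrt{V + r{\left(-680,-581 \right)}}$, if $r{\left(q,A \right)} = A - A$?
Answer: $\frac{i \sqrt{25161}}{58709} \approx 0.0027018 i$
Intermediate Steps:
$r{\left(q,A \right)} = 0$
$h = -71148$ ($h = 3234 \left(-22\right) = -71148$)
$V = - \frac{3}{410963}$ ($V = \frac{3}{-339815 - 71148} = \frac{3}{-410963} = 3 \left(- \frac{1}{410963}\right) = - \frac{3}{410963} \approx -7.2999 \cdot 10^{-6}$)
$\sqrt{V + r{\left(-680,-581 \right)}} = \sqrt{- \frac{3}{410963} + 0} = \sqrt{- \frac{3}{410963}} = \frac{i \sqrt{25161}}{58709}$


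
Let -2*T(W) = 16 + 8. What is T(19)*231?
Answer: -2772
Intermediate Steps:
T(W) = -12 (T(W) = -(16 + 8)/2 = -½*24 = -12)
T(19)*231 = -12*231 = -2772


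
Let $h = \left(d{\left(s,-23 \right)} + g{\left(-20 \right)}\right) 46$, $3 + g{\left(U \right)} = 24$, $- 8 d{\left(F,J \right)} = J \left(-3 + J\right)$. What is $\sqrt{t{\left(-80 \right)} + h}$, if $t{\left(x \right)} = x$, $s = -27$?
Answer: $\frac{i \sqrt{10210}}{2} \approx 50.522 i$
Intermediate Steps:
$d{\left(F,J \right)} = - \frac{J \left(-3 + J\right)}{8}$
$g{\left(U \right)} = 21$ ($g{\left(U \right)} = -3 + 24 = 21$)
$h = - \frac{4945}{2}$ ($h = \left(\frac{1}{8} \left(-23\right) \left(3 - -23\right) + 21\right) 46 = \left(\frac{1}{8} \left(-23\right) \left(3 + 23\right) + 21\right) 46 = \left(\frac{1}{8} \left(-23\right) 26 + 21\right) 46 = \left(- \frac{299}{4} + 21\right) 46 = \left(- \frac{215}{4}\right) 46 = - \frac{4945}{2} \approx -2472.5$)
$\sqrt{t{\left(-80 \right)} + h} = \sqrt{-80 - \frac{4945}{2}} = \sqrt{- \frac{5105}{2}} = \frac{i \sqrt{10210}}{2}$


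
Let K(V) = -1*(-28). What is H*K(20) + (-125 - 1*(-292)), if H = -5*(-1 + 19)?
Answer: -2353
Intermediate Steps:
K(V) = 28
H = -90 (H = -5*18 = -90)
H*K(20) + (-125 - 1*(-292)) = -90*28 + (-125 - 1*(-292)) = -2520 + (-125 + 292) = -2520 + 167 = -2353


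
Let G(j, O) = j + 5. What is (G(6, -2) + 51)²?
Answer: 3844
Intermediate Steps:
G(j, O) = 5 + j
(G(6, -2) + 51)² = ((5 + 6) + 51)² = (11 + 51)² = 62² = 3844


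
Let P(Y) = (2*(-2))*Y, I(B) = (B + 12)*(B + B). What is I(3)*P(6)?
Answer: -2160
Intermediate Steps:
I(B) = 2*B*(12 + B) (I(B) = (12 + B)*(2*B) = 2*B*(12 + B))
P(Y) = -4*Y
I(3)*P(6) = (2*3*(12 + 3))*(-4*6) = (2*3*15)*(-24) = 90*(-24) = -2160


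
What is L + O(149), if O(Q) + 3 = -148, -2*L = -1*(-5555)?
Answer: -5857/2 ≈ -2928.5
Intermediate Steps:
L = -5555/2 (L = -(-1)*(-5555)/2 = -½*5555 = -5555/2 ≈ -2777.5)
O(Q) = -151 (O(Q) = -3 - 148 = -151)
L + O(149) = -5555/2 - 151 = -5857/2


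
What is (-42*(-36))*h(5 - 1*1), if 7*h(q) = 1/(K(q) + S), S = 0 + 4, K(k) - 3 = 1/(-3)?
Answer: 162/5 ≈ 32.400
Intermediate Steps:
K(k) = 8/3 (K(k) = 3 + 1/(-3) = 3 + 1*(-⅓) = 3 - ⅓ = 8/3)
S = 4
h(q) = 3/140 (h(q) = 1/(7*(8/3 + 4)) = 1/(7*(20/3)) = (⅐)*(3/20) = 3/140)
(-42*(-36))*h(5 - 1*1) = -42*(-36)*(3/140) = 1512*(3/140) = 162/5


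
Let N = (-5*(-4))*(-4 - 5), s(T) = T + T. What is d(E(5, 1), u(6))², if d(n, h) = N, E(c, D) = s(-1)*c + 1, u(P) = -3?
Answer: 32400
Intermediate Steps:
s(T) = 2*T
E(c, D) = 1 - 2*c (E(c, D) = (2*(-1))*c + 1 = -2*c + 1 = 1 - 2*c)
N = -180 (N = 20*(-9) = -180)
d(n, h) = -180
d(E(5, 1), u(6))² = (-180)² = 32400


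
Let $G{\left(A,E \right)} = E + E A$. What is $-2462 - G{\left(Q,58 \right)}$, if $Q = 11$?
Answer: $-3158$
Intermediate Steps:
$G{\left(A,E \right)} = E + A E$
$-2462 - G{\left(Q,58 \right)} = -2462 - 58 \left(1 + 11\right) = -2462 - 58 \cdot 12 = -2462 - 696 = -3158$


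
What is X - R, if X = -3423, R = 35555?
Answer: -38978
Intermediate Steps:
X - R = -3423 - 1*35555 = -3423 - 35555 = -38978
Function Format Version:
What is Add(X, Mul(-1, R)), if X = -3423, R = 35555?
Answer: -38978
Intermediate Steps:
Add(X, Mul(-1, R)) = Add(-3423, Mul(-1, 35555)) = Add(-3423, -35555) = -38978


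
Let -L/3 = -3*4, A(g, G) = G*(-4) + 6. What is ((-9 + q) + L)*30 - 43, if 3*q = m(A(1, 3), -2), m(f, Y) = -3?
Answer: 737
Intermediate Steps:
A(g, G) = 6 - 4*G (A(g, G) = -4*G + 6 = 6 - 4*G)
q = -1 (q = (1/3)*(-3) = -1)
L = 36 (L = -(-9)*4 = -3*(-12) = 36)
((-9 + q) + L)*30 - 43 = ((-9 - 1) + 36)*30 - 43 = (-10 + 36)*30 - 43 = 26*30 - 43 = 780 - 43 = 737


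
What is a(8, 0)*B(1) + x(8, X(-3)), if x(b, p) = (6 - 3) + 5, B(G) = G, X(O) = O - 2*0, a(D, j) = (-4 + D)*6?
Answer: 32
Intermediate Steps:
a(D, j) = -24 + 6*D
X(O) = O (X(O) = O + 0 = O)
x(b, p) = 8 (x(b, p) = 3 + 5 = 8)
a(8, 0)*B(1) + x(8, X(-3)) = (-24 + 6*8)*1 + 8 = (-24 + 48)*1 + 8 = 24*1 + 8 = 24 + 8 = 32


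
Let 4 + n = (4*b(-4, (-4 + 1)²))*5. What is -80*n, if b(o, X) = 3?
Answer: -4480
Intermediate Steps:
n = 56 (n = -4 + (4*3)*5 = -4 + 12*5 = -4 + 60 = 56)
-80*n = -80*56 = -4480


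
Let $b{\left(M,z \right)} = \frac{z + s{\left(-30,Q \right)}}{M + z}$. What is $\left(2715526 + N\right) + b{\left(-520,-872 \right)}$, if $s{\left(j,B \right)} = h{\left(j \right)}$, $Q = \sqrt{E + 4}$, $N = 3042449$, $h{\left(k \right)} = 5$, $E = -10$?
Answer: $\frac{2671700689}{464} \approx 5.758 \cdot 10^{6}$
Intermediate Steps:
$Q = i \sqrt{6}$ ($Q = \sqrt{-10 + 4} = \sqrt{-6} = i \sqrt{6} \approx 2.4495 i$)
$s{\left(j,B \right)} = 5$
$b{\left(M,z \right)} = \frac{5 + z}{M + z}$ ($b{\left(M,z \right)} = \frac{z + 5}{M + z} = \frac{5 + z}{M + z}$)
$\left(2715526 + N\right) + b{\left(-520,-872 \right)} = \left(2715526 + 3042449\right) + \frac{5 - 872}{-520 - 872} = 5757975 + \frac{1}{-1392} \left(-867\right) = 5757975 - - \frac{289}{464} = 5757975 + \frac{289}{464} = \frac{2671700689}{464}$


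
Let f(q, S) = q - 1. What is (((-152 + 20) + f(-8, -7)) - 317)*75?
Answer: -34350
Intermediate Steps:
f(q, S) = -1 + q
(((-152 + 20) + f(-8, -7)) - 317)*75 = (((-152 + 20) + (-1 - 8)) - 317)*75 = ((-132 - 9) - 317)*75 = (-141 - 317)*75 = -458*75 = -34350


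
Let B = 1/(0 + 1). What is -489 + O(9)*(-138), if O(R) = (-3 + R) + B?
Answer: -1455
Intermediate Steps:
B = 1 (B = 1/1 = 1)
O(R) = -2 + R (O(R) = (-3 + R) + 1 = -2 + R)
-489 + O(9)*(-138) = -489 + (-2 + 9)*(-138) = -489 + 7*(-138) = -489 - 966 = -1455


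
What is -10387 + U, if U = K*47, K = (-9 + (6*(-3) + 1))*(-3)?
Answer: -6721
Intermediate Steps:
K = 78 (K = (-9 + (-18 + 1))*(-3) = (-9 - 17)*(-3) = -26*(-3) = 78)
U = 3666 (U = 78*47 = 3666)
-10387 + U = -10387 + 3666 = -6721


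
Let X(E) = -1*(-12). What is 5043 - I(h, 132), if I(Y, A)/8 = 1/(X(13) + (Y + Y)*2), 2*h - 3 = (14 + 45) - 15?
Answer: 267275/53 ≈ 5042.9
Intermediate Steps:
X(E) = 12
h = 47/2 (h = 3/2 + ((14 + 45) - 15)/2 = 3/2 + (59 - 15)/2 = 3/2 + (½)*44 = 3/2 + 22 = 47/2 ≈ 23.500)
I(Y, A) = 8/(12 + 4*Y) (I(Y, A) = 8/(12 + (Y + Y)*2) = 8/(12 + (2*Y)*2) = 8/(12 + 4*Y))
5043 - I(h, 132) = 5043 - 2/(3 + 47/2) = 5043 - 2/53/2 = 5043 - 2*2/53 = 5043 - 1*4/53 = 5043 - 4/53 = 267275/53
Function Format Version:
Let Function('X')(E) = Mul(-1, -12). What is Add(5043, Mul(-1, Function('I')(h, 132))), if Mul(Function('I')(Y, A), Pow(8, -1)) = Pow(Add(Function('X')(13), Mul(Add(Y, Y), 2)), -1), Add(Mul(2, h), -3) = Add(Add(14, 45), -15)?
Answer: Rational(267275, 53) ≈ 5042.9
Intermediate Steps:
Function('X')(E) = 12
h = Rational(47, 2) (h = Add(Rational(3, 2), Mul(Rational(1, 2), Add(Add(14, 45), -15))) = Add(Rational(3, 2), Mul(Rational(1, 2), Add(59, -15))) = Add(Rational(3, 2), Mul(Rational(1, 2), 44)) = Add(Rational(3, 2), 22) = Rational(47, 2) ≈ 23.500)
Function('I')(Y, A) = Mul(8, Pow(Add(12, Mul(4, Y)), -1)) (Function('I')(Y, A) = Mul(8, Pow(Add(12, Mul(Add(Y, Y), 2)), -1)) = Mul(8, Pow(Add(12, Mul(Mul(2, Y), 2)), -1)) = Mul(8, Pow(Add(12, Mul(4, Y)), -1)))
Add(5043, Mul(-1, Function('I')(h, 132))) = Add(5043, Mul(-1, Mul(2, Pow(Add(3, Rational(47, 2)), -1)))) = Add(5043, Mul(-1, Mul(2, Pow(Rational(53, 2), -1)))) = Add(5043, Mul(-1, Mul(2, Rational(2, 53)))) = Add(5043, Mul(-1, Rational(4, 53))) = Add(5043, Rational(-4, 53)) = Rational(267275, 53)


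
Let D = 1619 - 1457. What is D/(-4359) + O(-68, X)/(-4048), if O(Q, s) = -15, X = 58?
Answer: -196797/5881744 ≈ -0.033459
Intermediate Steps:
D = 162
D/(-4359) + O(-68, X)/(-4048) = 162/(-4359) - 15/(-4048) = 162*(-1/4359) - 15*(-1/4048) = -54/1453 + 15/4048 = -196797/5881744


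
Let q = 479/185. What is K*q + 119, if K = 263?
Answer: 147992/185 ≈ 799.96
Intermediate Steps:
q = 479/185 (q = 479*(1/185) = 479/185 ≈ 2.5892)
K*q + 119 = 263*(479/185) + 119 = 125977/185 + 119 = 147992/185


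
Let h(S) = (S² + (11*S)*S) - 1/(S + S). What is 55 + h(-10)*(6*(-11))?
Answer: -791483/10 ≈ -79148.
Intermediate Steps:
h(S) = 12*S² - 1/(2*S) (h(S) = (S² + 11*S²) - 1/(2*S) = 12*S² - 1/(2*S))
55 + h(-10)*(6*(-11)) = 55 + ((½)*(-1 + 24*(-10)³)/(-10))*(6*(-11)) = 55 + ((½)*(-⅒)*(-1 + 24*(-1000)))*(-66) = 55 + ((½)*(-⅒)*(-1 - 24000))*(-66) = 55 + ((½)*(-⅒)*(-24001))*(-66) = 55 + (24001/20)*(-66) = 55 - 792033/10 = -791483/10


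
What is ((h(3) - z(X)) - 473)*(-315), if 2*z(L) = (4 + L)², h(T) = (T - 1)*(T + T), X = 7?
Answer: 328545/2 ≈ 1.6427e+5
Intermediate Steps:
h(T) = 2*T*(-1 + T) (h(T) = (-1 + T)*(2*T) = 2*T*(-1 + T))
z(L) = (4 + L)²/2
((h(3) - z(X)) - 473)*(-315) = ((2*3*(-1 + 3) - (4 + 7)²/2) - 473)*(-315) = ((2*3*2 - 11²/2) - 473)*(-315) = ((12 - 121/2) - 473)*(-315) = (-97/2 - 473)*(-315) = -1043/2*(-315) = 328545/2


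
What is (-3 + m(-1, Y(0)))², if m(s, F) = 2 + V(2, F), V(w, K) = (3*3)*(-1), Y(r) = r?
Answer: 100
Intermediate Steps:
V(w, K) = -9 (V(w, K) = 9*(-1) = -9)
m(s, F) = -7 (m(s, F) = 2 - 9 = -7)
(-3 + m(-1, Y(0)))² = (-3 - 7)² = (-10)² = 100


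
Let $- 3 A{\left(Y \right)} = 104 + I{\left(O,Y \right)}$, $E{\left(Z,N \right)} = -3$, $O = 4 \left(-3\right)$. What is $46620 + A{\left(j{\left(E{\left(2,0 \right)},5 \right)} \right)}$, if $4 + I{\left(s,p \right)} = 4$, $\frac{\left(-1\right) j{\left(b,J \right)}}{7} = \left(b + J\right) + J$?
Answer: $\frac{139756}{3} \approx 46585.0$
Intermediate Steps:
$O = -12$
$j{\left(b,J \right)} = - 14 J - 7 b$ ($j{\left(b,J \right)} = - 7 \left(\left(b + J\right) + J\right) = - 7 \left(\left(J + b\right) + J\right) = - 7 \left(b + 2 J\right) = - 14 J - 7 b$)
$I{\left(s,p \right)} = 0$ ($I{\left(s,p \right)} = -4 + 4 = 0$)
$A{\left(Y \right)} = - \frac{104}{3}$ ($A{\left(Y \right)} = - \frac{104 + 0}{3} = \left(- \frac{1}{3}\right) 104 = - \frac{104}{3}$)
$46620 + A{\left(j{\left(E{\left(2,0 \right)},5 \right)} \right)} = 46620 - \frac{104}{3} = \frac{139756}{3}$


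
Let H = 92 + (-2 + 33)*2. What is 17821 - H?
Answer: 17667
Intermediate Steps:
H = 154 (H = 92 + 31*2 = 92 + 62 = 154)
17821 - H = 17821 - 1*154 = 17821 - 154 = 17667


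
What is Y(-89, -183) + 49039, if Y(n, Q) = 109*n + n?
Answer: 39249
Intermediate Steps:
Y(n, Q) = 110*n
Y(-89, -183) + 49039 = 110*(-89) + 49039 = -9790 + 49039 = 39249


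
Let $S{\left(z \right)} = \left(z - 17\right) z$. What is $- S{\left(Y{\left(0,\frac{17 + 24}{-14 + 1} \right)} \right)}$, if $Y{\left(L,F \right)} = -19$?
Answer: $-684$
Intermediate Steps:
$S{\left(z \right)} = z \left(-17 + z\right)$ ($S{\left(z \right)} = \left(-17 + z\right) z = z \left(-17 + z\right)$)
$- S{\left(Y{\left(0,\frac{17 + 24}{-14 + 1} \right)} \right)} = - \left(-19\right) \left(-17 - 19\right) = - \left(-19\right) \left(-36\right) = \left(-1\right) 684 = -684$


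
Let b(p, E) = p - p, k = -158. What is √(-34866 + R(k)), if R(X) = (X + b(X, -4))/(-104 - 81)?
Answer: 2*I*√298314905/185 ≈ 186.72*I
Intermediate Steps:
b(p, E) = 0
R(X) = -X/185 (R(X) = (X + 0)/(-104 - 81) = X/(-185) = X*(-1/185) = -X/185)
√(-34866 + R(k)) = √(-34866 - 1/185*(-158)) = √(-34866 + 158/185) = √(-6450052/185) = 2*I*√298314905/185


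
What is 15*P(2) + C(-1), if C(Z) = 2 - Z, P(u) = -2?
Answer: -27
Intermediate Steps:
15*P(2) + C(-1) = 15*(-2) + (2 - 1*(-1)) = -30 + (2 + 1) = -30 + 3 = -27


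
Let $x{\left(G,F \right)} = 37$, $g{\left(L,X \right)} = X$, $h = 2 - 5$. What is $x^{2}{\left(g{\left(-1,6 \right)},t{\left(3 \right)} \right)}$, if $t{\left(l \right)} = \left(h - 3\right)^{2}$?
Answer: $1369$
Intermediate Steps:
$h = -3$
$t{\left(l \right)} = 36$ ($t{\left(l \right)} = \left(-3 - 3\right)^{2} = \left(-6\right)^{2} = 36$)
$x^{2}{\left(g{\left(-1,6 \right)},t{\left(3 \right)} \right)} = 37^{2} = 1369$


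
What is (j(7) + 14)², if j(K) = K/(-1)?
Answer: 49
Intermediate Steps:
j(K) = -K (j(K) = K*(-1) = -K)
(j(7) + 14)² = (-1*7 + 14)² = (-7 + 14)² = 7² = 49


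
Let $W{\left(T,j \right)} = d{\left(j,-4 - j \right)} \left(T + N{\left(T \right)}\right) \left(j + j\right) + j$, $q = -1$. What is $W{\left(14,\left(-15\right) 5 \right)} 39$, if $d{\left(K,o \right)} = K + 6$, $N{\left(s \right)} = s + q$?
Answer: $10895625$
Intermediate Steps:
$N{\left(s \right)} = -1 + s$ ($N{\left(s \right)} = s - 1 = -1 + s$)
$d{\left(K,o \right)} = 6 + K$
$W{\left(T,j \right)} = j + 2 j \left(-1 + 2 T\right) \left(6 + j\right)$ ($W{\left(T,j \right)} = \left(6 + j\right) \left(T + \left(-1 + T\right)\right) \left(j + j\right) + j = \left(6 + j\right) \left(-1 + 2 T\right) 2 j + j = \left(6 + j\right) 2 j \left(-1 + 2 T\right) + j = 2 j \left(-1 + 2 T\right) \left(6 + j\right) + j = j + 2 j \left(-1 + 2 T\right) \left(6 + j\right)$)
$W{\left(14,\left(-15\right) 5 \right)} 39 = \left(-15\right) 5 \left(-11 - 2 \left(\left(-15\right) 5\right) + 24 \cdot 14 + 4 \cdot 14 \left(\left(-15\right) 5\right)\right) 39 = - 75 \left(-11 - -150 + 336 + 4 \cdot 14 \left(-75\right)\right) 39 = - 75 \left(-11 + 150 + 336 - 4200\right) 39 = \left(-75\right) \left(-3725\right) 39 = 279375 \cdot 39 = 10895625$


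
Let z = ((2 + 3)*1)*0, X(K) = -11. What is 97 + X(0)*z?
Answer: 97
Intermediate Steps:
z = 0 (z = (5*1)*0 = 5*0 = 0)
97 + X(0)*z = 97 - 11*0 = 97 + 0 = 97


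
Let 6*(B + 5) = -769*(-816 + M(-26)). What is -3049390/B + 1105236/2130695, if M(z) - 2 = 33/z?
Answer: -995566894466532/34729716990535 ≈ -28.666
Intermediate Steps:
M(z) = 2 + 33/z
B = 16299713/156 (B = -5 + (-769*(-816 + (2 + 33/(-26))))/6 = -5 + (-769*(-816 + (2 + 33*(-1/26))))/6 = -5 + (-769*(-816 + (2 - 33/26)))/6 = -5 + (-769*(-816 + 19/26))/6 = -5 + (-769*(-21197/26))/6 = -5 + (⅙)*(16300493/26) = -5 + 16300493/156 = 16299713/156 ≈ 1.0449e+5)
-3049390/B + 1105236/2130695 = -3049390/16299713/156 + 1105236/2130695 = -3049390*156/16299713 + 1105236*(1/2130695) = -475704840/16299713 + 1105236/2130695 = -995566894466532/34729716990535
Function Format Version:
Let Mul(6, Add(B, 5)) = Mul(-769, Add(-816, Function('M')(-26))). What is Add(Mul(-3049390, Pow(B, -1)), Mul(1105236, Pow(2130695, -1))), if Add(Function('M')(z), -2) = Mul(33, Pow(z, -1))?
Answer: Rational(-995566894466532, 34729716990535) ≈ -28.666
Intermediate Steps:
Function('M')(z) = Add(2, Mul(33, Pow(z, -1)))
B = Rational(16299713, 156) (B = Add(-5, Mul(Rational(1, 6), Mul(-769, Add(-816, Add(2, Mul(33, Pow(-26, -1))))))) = Add(-5, Mul(Rational(1, 6), Mul(-769, Add(-816, Add(2, Mul(33, Rational(-1, 26))))))) = Add(-5, Mul(Rational(1, 6), Mul(-769, Add(-816, Add(2, Rational(-33, 26)))))) = Add(-5, Mul(Rational(1, 6), Mul(-769, Add(-816, Rational(19, 26))))) = Add(-5, Mul(Rational(1, 6), Mul(-769, Rational(-21197, 26)))) = Add(-5, Mul(Rational(1, 6), Rational(16300493, 26))) = Add(-5, Rational(16300493, 156)) = Rational(16299713, 156) ≈ 1.0449e+5)
Add(Mul(-3049390, Pow(B, -1)), Mul(1105236, Pow(2130695, -1))) = Add(Mul(-3049390, Pow(Rational(16299713, 156), -1)), Mul(1105236, Pow(2130695, -1))) = Add(Mul(-3049390, Rational(156, 16299713)), Mul(1105236, Rational(1, 2130695))) = Add(Rational(-475704840, 16299713), Rational(1105236, 2130695)) = Rational(-995566894466532, 34729716990535)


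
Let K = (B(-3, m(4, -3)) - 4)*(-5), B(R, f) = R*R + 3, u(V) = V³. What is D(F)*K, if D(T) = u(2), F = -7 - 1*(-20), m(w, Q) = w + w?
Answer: -320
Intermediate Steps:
m(w, Q) = 2*w
F = 13 (F = -7 + 20 = 13)
B(R, f) = 3 + R² (B(R, f) = R² + 3 = 3 + R²)
D(T) = 8 (D(T) = 2³ = 8)
K = -40 (K = ((3 + (-3)²) - 4)*(-5) = ((3 + 9) - 4)*(-5) = (12 - 4)*(-5) = 8*(-5) = -40)
D(F)*K = 8*(-40) = -320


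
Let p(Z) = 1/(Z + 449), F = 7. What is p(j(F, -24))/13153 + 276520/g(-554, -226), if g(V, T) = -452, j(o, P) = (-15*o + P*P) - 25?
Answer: -813793866437/1330228655 ≈ -611.77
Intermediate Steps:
j(o, P) = -25 + P² - 15*o (j(o, P) = (-15*o + P²) - 25 = (P² - 15*o) - 25 = -25 + P² - 15*o)
p(Z) = 1/(449 + Z)
p(j(F, -24))/13153 + 276520/g(-554, -226) = 1/((449 + (-25 + (-24)² - 15*7))*13153) + 276520/(-452) = (1/13153)/(449 + (-25 + 576 - 105)) + 276520*(-1/452) = (1/13153)/(449 + 446) - 69130/113 = (1/13153)/895 - 69130/113 = (1/895)*(1/13153) - 69130/113 = 1/11771935 - 69130/113 = -813793866437/1330228655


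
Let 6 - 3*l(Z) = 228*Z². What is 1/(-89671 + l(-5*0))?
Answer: -1/89669 ≈ -1.1152e-5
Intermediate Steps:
l(Z) = 2 - 76*Z²
1/(-89671 + l(-5*0)) = 1/(-89671 + (2 - 76*(-5*0)²)) = 1/(-89671 + (2 - 76*0²)) = 1/(-89671 + (2 - 76*0)) = 1/(-89671 + (2 + 0)) = 1/(-89671 + 2) = 1/(-89669) = -1/89669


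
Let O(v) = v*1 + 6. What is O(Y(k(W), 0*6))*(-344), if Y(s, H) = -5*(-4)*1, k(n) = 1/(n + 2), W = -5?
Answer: -8944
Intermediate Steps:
k(n) = 1/(2 + n)
Y(s, H) = 20 (Y(s, H) = 20*1 = 20)
O(v) = 6 + v (O(v) = v + 6 = 6 + v)
O(Y(k(W), 0*6))*(-344) = (6 + 20)*(-344) = 26*(-344) = -8944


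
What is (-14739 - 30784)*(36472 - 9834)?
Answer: -1212641674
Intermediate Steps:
(-14739 - 30784)*(36472 - 9834) = -45523*26638 = -1212641674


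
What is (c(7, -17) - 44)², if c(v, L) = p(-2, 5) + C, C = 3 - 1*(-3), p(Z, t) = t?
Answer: 1089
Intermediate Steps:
C = 6 (C = 3 + 3 = 6)
c(v, L) = 11 (c(v, L) = 5 + 6 = 11)
(c(7, -17) - 44)² = (11 - 44)² = (-33)² = 1089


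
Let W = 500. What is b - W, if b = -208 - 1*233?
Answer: -941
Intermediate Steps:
b = -441 (b = -208 - 233 = -441)
b - W = -441 - 1*500 = -441 - 500 = -941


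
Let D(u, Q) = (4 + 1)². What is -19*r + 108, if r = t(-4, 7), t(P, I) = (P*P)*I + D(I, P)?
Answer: -2495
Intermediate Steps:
D(u, Q) = 25 (D(u, Q) = 5² = 25)
t(P, I) = 25 + I*P² (t(P, I) = (P*P)*I + 25 = P²*I + 25 = I*P² + 25 = 25 + I*P²)
r = 137 (r = 25 + 7*(-4)² = 25 + 7*16 = 25 + 112 = 137)
-19*r + 108 = -19*137 + 108 = -2603 + 108 = -2495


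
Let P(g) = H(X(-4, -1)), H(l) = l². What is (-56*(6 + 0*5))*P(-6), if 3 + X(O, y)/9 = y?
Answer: -435456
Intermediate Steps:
X(O, y) = -27 + 9*y
P(g) = 1296 (P(g) = (-27 + 9*(-1))² = (-27 - 9)² = (-36)² = 1296)
(-56*(6 + 0*5))*P(-6) = -56*(6 + 0*5)*1296 = -56*(6 + 0)*1296 = -56*6*1296 = -336*1296 = -435456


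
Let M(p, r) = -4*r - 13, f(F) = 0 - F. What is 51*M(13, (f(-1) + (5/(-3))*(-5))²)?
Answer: -55301/3 ≈ -18434.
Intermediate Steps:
f(F) = -F
M(p, r) = -13 - 4*r
51*M(13, (f(-1) + (5/(-3))*(-5))²) = 51*(-13 - 4*(-1*(-1) + (5/(-3))*(-5))²) = 51*(-13 - 4*(1 + (5*(-⅓))*(-5))²) = 51*(-13 - 4*(1 - 5/3*(-5))²) = 51*(-13 - 4*(1 + 25/3)²) = 51*(-13 - 4*(28/3)²) = 51*(-13 - 4*784/9) = 51*(-13 - 3136/9) = 51*(-3253/9) = -55301/3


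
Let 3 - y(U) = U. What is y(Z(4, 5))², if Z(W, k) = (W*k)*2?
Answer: 1369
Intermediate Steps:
Z(W, k) = 2*W*k
y(U) = 3 - U
y(Z(4, 5))² = (3 - 2*4*5)² = (3 - 1*40)² = (3 - 40)² = (-37)² = 1369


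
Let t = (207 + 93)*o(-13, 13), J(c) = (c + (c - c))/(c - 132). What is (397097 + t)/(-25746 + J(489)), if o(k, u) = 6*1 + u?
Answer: -47932843/3063611 ≈ -15.646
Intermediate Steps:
o(k, u) = 6 + u
J(c) = c/(-132 + c) (J(c) = (c + 0)/(-132 + c) = c/(-132 + c))
t = 5700 (t = (207 + 93)*(6 + 13) = 300*19 = 5700)
(397097 + t)/(-25746 + J(489)) = (397097 + 5700)/(-25746 + 489/(-132 + 489)) = 402797/(-25746 + 489/357) = 402797/(-25746 + 489*(1/357)) = 402797/(-25746 + 163/119) = 402797/(-3063611/119) = 402797*(-119/3063611) = -47932843/3063611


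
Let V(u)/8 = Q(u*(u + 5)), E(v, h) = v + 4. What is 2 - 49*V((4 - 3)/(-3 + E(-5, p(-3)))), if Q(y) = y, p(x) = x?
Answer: 935/2 ≈ 467.50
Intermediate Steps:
E(v, h) = 4 + v
V(u) = 8*u*(5 + u) (V(u) = 8*(u*(u + 5)) = 8*(u*(5 + u)) = 8*u*(5 + u))
2 - 49*V((4 - 3)/(-3 + E(-5, p(-3)))) = 2 - 392*(4 - 3)/(-3 + (4 - 5))*(5 + (4 - 3)/(-3 + (4 - 5))) = 2 - 392*1/(-3 - 1)*(5 + 1/(-3 - 1)) = 2 - 392*1/(-4)*(5 + 1/(-4)) = 2 - 392*1*(-1/4)*(5 + 1*(-1/4)) = 2 - 392*(-1)*(5 - 1/4)/4 = 2 - 392*(-1)*19/(4*4) = 2 - 49*(-19/2) = 2 + 931/2 = 935/2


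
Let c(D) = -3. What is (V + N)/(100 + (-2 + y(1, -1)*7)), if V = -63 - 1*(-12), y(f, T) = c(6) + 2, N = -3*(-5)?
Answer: -36/91 ≈ -0.39560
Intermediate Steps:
N = 15
y(f, T) = -1 (y(f, T) = -3 + 2 = -1)
V = -51 (V = -63 + 12 = -51)
(V + N)/(100 + (-2 + y(1, -1)*7)) = (-51 + 15)/(100 + (-2 - 1*7)) = -36/(100 + (-2 - 7)) = -36/(100 - 9) = -36/91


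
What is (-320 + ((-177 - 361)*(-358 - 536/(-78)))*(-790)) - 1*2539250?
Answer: -5919267110/39 ≈ -1.5178e+8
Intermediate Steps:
(-320 + ((-177 - 361)*(-358 - 536/(-78)))*(-790)) - 1*2539250 = (-320 - 538*(-358 - 536*(-1/78))*(-790)) - 2539250 = (-320 - 538*(-358 + 268/39)*(-790)) - 2539250 = (-320 - 538*(-13694/39)*(-790)) - 2539250 = (-320 + (7367372/39)*(-790)) - 2539250 = (-320 - 5820223880/39) - 2539250 = -5820236360/39 - 2539250 = -5919267110/39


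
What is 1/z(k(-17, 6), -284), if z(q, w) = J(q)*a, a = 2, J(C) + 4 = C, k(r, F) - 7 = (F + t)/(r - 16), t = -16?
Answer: 33/218 ≈ 0.15138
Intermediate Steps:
k(r, F) = 7 + (-16 + F)/(-16 + r) (k(r, F) = 7 + (F - 16)/(r - 16) = 7 + (-16 + F)/(-16 + r))
J(C) = -4 + C
z(q, w) = -8 + 2*q (z(q, w) = (-4 + q)*2 = -8 + 2*q)
1/z(k(-17, 6), -284) = 1/(-8 + 2*((-128 + 6 + 7*(-17))/(-16 - 17))) = 1/(-8 + 2*((-128 + 6 - 119)/(-33))) = 1/(-8 + 2*(-1/33*(-241))) = 1/(-8 + 2*(241/33)) = 1/(-8 + 482/33) = 1/(218/33) = 33/218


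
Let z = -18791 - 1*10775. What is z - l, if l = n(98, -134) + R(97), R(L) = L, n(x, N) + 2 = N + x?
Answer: -29625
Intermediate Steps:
n(x, N) = -2 + N + x (n(x, N) = -2 + (N + x) = -2 + N + x)
l = 59 (l = (-2 - 134 + 98) + 97 = -38 + 97 = 59)
z = -29566 (z = -18791 - 10775 = -29566)
z - l = -29566 - 1*59 = -29566 - 59 = -29625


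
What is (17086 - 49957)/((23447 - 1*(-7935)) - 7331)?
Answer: -10957/8017 ≈ -1.3667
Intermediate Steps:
(17086 - 49957)/((23447 - 1*(-7935)) - 7331) = -32871/((23447 + 7935) - 7331) = -32871/(31382 - 7331) = -32871/24051 = -32871*1/24051 = -10957/8017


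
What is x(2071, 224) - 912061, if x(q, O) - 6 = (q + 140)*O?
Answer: -416791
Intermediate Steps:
x(q, O) = 6 + O*(140 + q) (x(q, O) = 6 + (q + 140)*O = 6 + (140 + q)*O = 6 + O*(140 + q))
x(2071, 224) - 912061 = (6 + 140*224 + 224*2071) - 912061 = (6 + 31360 + 463904) - 912061 = 495270 - 912061 = -416791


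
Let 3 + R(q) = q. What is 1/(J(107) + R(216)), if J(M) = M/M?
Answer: 1/214 ≈ 0.0046729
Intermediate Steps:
J(M) = 1
R(q) = -3 + q
1/(J(107) + R(216)) = 1/(1 + (-3 + 216)) = 1/(1 + 213) = 1/214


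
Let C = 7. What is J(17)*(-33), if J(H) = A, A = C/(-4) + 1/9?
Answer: 649/12 ≈ 54.083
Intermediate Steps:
A = -59/36 (A = 7/(-4) + 1/9 = 7*(-¼) + 1*(⅑) = -7/4 + ⅑ = -59/36 ≈ -1.6389)
J(H) = -59/36
J(17)*(-33) = -59/36*(-33) = 649/12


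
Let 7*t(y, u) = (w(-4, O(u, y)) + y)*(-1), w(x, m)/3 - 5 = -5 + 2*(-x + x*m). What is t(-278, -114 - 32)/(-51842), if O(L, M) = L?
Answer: 1625/181447 ≈ 0.0089558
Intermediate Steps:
w(x, m) = -6*x + 6*m*x (w(x, m) = 15 + 3*(-5 + 2*(-x + x*m)) = 15 + 3*(-5 + 2*(-x + m*x)) = 15 + 3*(-5 + (-2*x + 2*m*x)) = 15 + 3*(-5 - 2*x + 2*m*x) = 15 + (-15 - 6*x + 6*m*x) = -6*x + 6*m*x)
t(y, u) = -24/7 - y/7 + 24*u/7 (t(y, u) = ((6*(-4)*(-1 + u) + y)*(-1))/7 = (((24 - 24*u) + y)*(-1))/7 = ((24 + y - 24*u)*(-1))/7 = (-24 - y + 24*u)/7 = -24/7 - y/7 + 24*u/7)
t(-278, -114 - 32)/(-51842) = (-24/7 - ⅐*(-278) + 24*(-114 - 32)/7)/(-51842) = (-24/7 + 278/7 + (24/7)*(-146))*(-1/51842) = (-24/7 + 278/7 - 3504/7)*(-1/51842) = -3250/7*(-1/51842) = 1625/181447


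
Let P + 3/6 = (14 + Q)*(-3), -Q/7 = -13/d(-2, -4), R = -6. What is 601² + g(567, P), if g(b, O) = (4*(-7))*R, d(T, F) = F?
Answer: 361369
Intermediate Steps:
Q = -91/4 (Q = -(-91)/(-4) = -(-91)*(-1)/4 = -7*13/4 = -91/4 ≈ -22.750)
P = 103/4 (P = -½ + (14 - 91/4)*(-3) = -½ - 35/4*(-3) = -½ + 105/4 = 103/4 ≈ 25.750)
g(b, O) = 168 (g(b, O) = (4*(-7))*(-6) = -28*(-6) = 168)
601² + g(567, P) = 601² + 168 = 361201 + 168 = 361369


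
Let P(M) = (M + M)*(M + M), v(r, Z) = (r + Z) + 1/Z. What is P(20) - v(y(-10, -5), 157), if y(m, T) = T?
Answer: 227335/157 ≈ 1448.0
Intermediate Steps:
v(r, Z) = Z + r + 1/Z (v(r, Z) = (Z + r) + 1/Z = Z + r + 1/Z)
P(M) = 4*M² (P(M) = (2*M)*(2*M) = 4*M²)
P(20) - v(y(-10, -5), 157) = 4*20² - (157 - 5 + 1/157) = 4*400 - (157 - 5 + 1/157) = 1600 - 1*23865/157 = 1600 - 23865/157 = 227335/157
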